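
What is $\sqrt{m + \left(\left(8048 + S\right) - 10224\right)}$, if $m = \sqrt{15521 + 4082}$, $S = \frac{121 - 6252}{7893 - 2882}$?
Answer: $\frac{\sqrt{-54670345737 + 25110121 \sqrt{19603}}}{5011} \approx 45.135 i$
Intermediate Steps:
$S = - \frac{6131}{5011} \approx -1.2235$
$m = \sqrt{19603} \approx 140.01$
$\sqrt{m + \left(\left(8048 + S\right) - 10224\right)} = \sqrt{\sqrt{19603} + \left(\left(8048 - \frac{6131}{5011}\right) - 10224\right)} = \sqrt{\sqrt{19603} + \left(\frac{40322397}{5011} - 10224\right)} = \sqrt{\sqrt{19603} - \frac{10910067}{5011}} = \sqrt{- \frac{10910067}{5011} + \sqrt{19603}}$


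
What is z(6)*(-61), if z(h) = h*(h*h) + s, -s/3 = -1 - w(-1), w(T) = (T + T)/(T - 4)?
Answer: -67161/5 ≈ -13432.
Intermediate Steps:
w(T) = 2*T/(-4 + T) (w(T) = (2*T)/(-4 + T) = 2*T/(-4 + T))
s = 21/5 (s = -3*(-1 - 2*(-1)/(-4 - 1)) = -3*(-1 - 2*(-1)/(-5)) = -3*(-1 - 2*(-1)*(-1)/5) = -3*(-1 - 1*⅖) = -3*(-1 - ⅖) = -3*(-7/5) = 21/5 ≈ 4.2000)
z(h) = 21/5 + h³ (z(h) = h*(h*h) + 21/5 = h*h² + 21/5 = h³ + 21/5 = 21/5 + h³)
z(6)*(-61) = (21/5 + 6³)*(-61) = (21/5 + 216)*(-61) = (1101/5)*(-61) = -67161/5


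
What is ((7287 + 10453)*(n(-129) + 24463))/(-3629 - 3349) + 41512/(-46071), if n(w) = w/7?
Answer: -23308631097272/375064011 ≈ -62146.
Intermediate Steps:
n(w) = w/7 (n(w) = w*(⅐) = w/7)
((7287 + 10453)*(n(-129) + 24463))/(-3629 - 3349) + 41512/(-46071) = ((7287 + 10453)*((⅐)*(-129) + 24463))/(-3629 - 3349) + 41512/(-46071) = (17740*(-129/7 + 24463))/(-6978) + 41512*(-1/46071) = (17740*(171112/7))*(-1/6978) - 41512/46071 = (3035526880/7)*(-1/6978) - 41512/46071 = -1517763440/24423 - 41512/46071 = -23308631097272/375064011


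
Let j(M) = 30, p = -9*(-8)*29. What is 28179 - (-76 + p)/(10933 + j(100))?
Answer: 308924365/10963 ≈ 28179.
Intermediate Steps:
p = 2088 (p = 72*29 = 2088)
28179 - (-76 + p)/(10933 + j(100)) = 28179 - (-76 + 2088)/(10933 + 30) = 28179 - 2012/10963 = 308924365/10963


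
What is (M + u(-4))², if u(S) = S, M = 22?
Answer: 324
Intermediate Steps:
(M + u(-4))² = (22 - 4)² = 18² = 324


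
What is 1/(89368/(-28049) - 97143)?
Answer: -28049/2724853375 ≈ -1.0294e-5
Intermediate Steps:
1/(89368/(-28049) - 97143) = 1/(89368*(-1/28049) - 97143) = 1/(-89368/28049 - 97143) = 1/(-2724853375/28049) = -28049/2724853375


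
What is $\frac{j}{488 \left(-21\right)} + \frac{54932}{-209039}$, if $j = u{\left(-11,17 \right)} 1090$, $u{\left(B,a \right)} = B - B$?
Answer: $- \frac{54932}{209039} \approx -0.26278$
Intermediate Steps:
$u{\left(B,a \right)} = 0$
$j = 0$ ($j = 0 \cdot 1090 = 0$)
$\frac{j}{488 \left(-21\right)} + \frac{54932}{-209039} = \frac{0}{488 \left(-21\right)} + \frac{54932}{-209039} = \frac{0}{-10248} + 54932 \left(- \frac{1}{209039}\right) = 0 \left(- \frac{1}{10248}\right) - \frac{54932}{209039} = 0 - \frac{54932}{209039} = - \frac{54932}{209039}$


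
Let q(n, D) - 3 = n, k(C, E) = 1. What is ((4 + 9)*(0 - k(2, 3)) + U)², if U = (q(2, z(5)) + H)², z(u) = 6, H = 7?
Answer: 17161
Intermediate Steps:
q(n, D) = 3 + n
U = 144 (U = ((3 + 2) + 7)² = (5 + 7)² = 12² = 144)
((4 + 9)*(0 - k(2, 3)) + U)² = ((4 + 9)*(0 - 1*1) + 144)² = (13*(0 - 1) + 144)² = (13*(-1) + 144)² = (-13 + 144)² = 131² = 17161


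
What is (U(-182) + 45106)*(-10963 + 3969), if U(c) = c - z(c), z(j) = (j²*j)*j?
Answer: 7673498237288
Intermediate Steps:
z(j) = j⁴ (z(j) = j³*j = j⁴)
U(c) = c - c⁴
(U(-182) + 45106)*(-10963 + 3969) = ((-182 - 1*(-182)⁴) + 45106)*(-10963 + 3969) = ((-182 - 1*1097199376) + 45106)*(-6994) = ((-182 - 1097199376) + 45106)*(-6994) = (-1097199558 + 45106)*(-6994) = -1097154452*(-6994) = 7673498237288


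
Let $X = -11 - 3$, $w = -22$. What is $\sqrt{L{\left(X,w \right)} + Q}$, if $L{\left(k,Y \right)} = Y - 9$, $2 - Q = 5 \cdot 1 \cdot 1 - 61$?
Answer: $3 \sqrt{3} \approx 5.1962$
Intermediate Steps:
$X = -14$ ($X = -11 - 3 = -14$)
$Q = 58$ ($Q = 2 - \left(5 \cdot 1 \cdot 1 - 61\right) = 2 - \left(5 \cdot 1 - 61\right) = 2 - \left(5 - 61\right) = 2 - -56 = 2 + 56 = 58$)
$L{\left(k,Y \right)} = -9 + Y$ ($L{\left(k,Y \right)} = Y - 9 = -9 + Y$)
$\sqrt{L{\left(X,w \right)} + Q} = \sqrt{\left(-9 - 22\right) + 58} = \sqrt{-31 + 58} = \sqrt{27} = 3 \sqrt{3}$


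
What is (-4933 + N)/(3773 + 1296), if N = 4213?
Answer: -720/5069 ≈ -0.14204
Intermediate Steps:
(-4933 + N)/(3773 + 1296) = (-4933 + 4213)/(3773 + 1296) = -720/5069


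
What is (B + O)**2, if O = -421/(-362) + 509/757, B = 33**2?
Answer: 89356742116812361/75094633156 ≈ 1.1899e+6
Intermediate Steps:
B = 1089
O = 502955/274034 (O = -421*(-1/362) + 509*(1/757) = 421/362 + 509/757 = 502955/274034 ≈ 1.8354)
(B + O)**2 = (1089 + 502955/274034)**2 = (298925981/274034)**2 = 89356742116812361/75094633156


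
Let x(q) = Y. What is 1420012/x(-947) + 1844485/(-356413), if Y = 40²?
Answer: 125789890239/142565200 ≈ 882.33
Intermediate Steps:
Y = 1600
x(q) = 1600
1420012/x(-947) + 1844485/(-356413) = 1420012/1600 + 1844485/(-356413) = 1420012*(1/1600) + 1844485*(-1/356413) = 355003/400 - 1844485/356413 = 125789890239/142565200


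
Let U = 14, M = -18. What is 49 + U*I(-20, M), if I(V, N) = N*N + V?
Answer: 4305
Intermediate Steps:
I(V, N) = V + N² (I(V, N) = N² + V = V + N²)
49 + U*I(-20, M) = 49 + 14*(-20 + (-18)²) = 49 + 14*(-20 + 324) = 49 + 14*304 = 49 + 4256 = 4305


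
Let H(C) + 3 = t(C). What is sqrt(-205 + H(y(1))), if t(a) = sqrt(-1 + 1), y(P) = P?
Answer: 4*I*sqrt(13) ≈ 14.422*I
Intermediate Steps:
t(a) = 0 (t(a) = sqrt(0) = 0)
H(C) = -3 (H(C) = -3 + 0 = -3)
sqrt(-205 + H(y(1))) = sqrt(-205 - 3) = sqrt(-208) = 4*I*sqrt(13)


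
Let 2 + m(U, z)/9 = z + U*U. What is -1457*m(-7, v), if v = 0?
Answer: -616311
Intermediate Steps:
m(U, z) = -18 + 9*z + 9*U² (m(U, z) = -18 + 9*(z + U*U) = -18 + 9*(z + U²) = -18 + (9*z + 9*U²) = -18 + 9*z + 9*U²)
-1457*m(-7, v) = -1457*(-18 + 9*0 + 9*(-7)²) = -1457*(-18 + 0 + 9*49) = -1457*(-18 + 0 + 441) = -1457*423 = -616311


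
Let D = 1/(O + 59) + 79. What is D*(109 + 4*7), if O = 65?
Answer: 1342189/124 ≈ 10824.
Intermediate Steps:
D = 9797/124 (D = 1/(65 + 59) + 79 = 1/124 + 79 = 9797/124 ≈ 79.008)
D*(109 + 4*7) = 9797*(109 + 4*7)/124 = 9797*(109 + 28)/124 = (9797/124)*137 = 1342189/124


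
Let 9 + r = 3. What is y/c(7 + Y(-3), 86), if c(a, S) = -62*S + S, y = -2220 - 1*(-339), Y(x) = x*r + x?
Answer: 1881/5246 ≈ 0.35856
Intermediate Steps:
r = -6 (r = -9 + 3 = -6)
Y(x) = -5*x (Y(x) = x*(-6) + x = -6*x + x = -5*x)
y = -1881 (y = -2220 + 339 = -1881)
c(a, S) = -61*S
y/c(7 + Y(-3), 86) = -1881/((-61*86)) = -1881/(-5246) = -1881*(-1/5246) = 1881/5246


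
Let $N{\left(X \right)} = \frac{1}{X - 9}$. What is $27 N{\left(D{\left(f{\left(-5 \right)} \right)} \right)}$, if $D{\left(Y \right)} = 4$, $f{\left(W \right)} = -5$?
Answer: $- \frac{27}{5} \approx -5.4$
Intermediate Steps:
$N{\left(X \right)} = \frac{1}{-9 + X}$
$27 N{\left(D{\left(f{\left(-5 \right)} \right)} \right)} = \frac{27}{-9 + 4} = \frac{27}{-5} = 27 \left(- \frac{1}{5}\right) = - \frac{27}{5}$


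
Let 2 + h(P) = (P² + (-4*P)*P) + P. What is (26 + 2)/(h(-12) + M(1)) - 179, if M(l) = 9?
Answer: -78251/437 ≈ -179.06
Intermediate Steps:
h(P) = -2 + P - 3*P² (h(P) = -2 + ((P² + (-4*P)*P) + P) = -2 + ((P² - 4*P²) + P) = -2 + (-3*P² + P) = -2 + (P - 3*P²) = -2 + P - 3*P²)
(26 + 2)/(h(-12) + M(1)) - 179 = (26 + 2)/((-2 - 12 - 3*(-12)²) + 9) - 179 = 28/((-2 - 12 - 3*144) + 9) - 179 = 28/((-2 - 12 - 432) + 9) - 179 = 28/(-446 + 9) - 179 = 28/(-437) - 179 = 28*(-1/437) - 179 = -28/437 - 179 = -78251/437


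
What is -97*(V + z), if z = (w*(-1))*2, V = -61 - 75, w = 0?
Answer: 13192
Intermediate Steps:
V = -136
z = 0 (z = (0*(-1))*2 = 0*2 = 0)
-97*(V + z) = -97*(-136 + 0) = -97*(-136) = 13192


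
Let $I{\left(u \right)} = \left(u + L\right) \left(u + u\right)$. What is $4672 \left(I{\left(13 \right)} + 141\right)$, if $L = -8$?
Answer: $1266112$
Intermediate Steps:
$I{\left(u \right)} = 2 u \left(-8 + u\right)$ ($I{\left(u \right)} = \left(u - 8\right) \left(u + u\right) = \left(-8 + u\right) 2 u = 2 u \left(-8 + u\right)$)
$4672 \left(I{\left(13 \right)} + 141\right) = 4672 \left(2 \cdot 13 \left(-8 + 13\right) + 141\right) = 4672 \left(2 \cdot 13 \cdot 5 + 141\right) = 4672 \left(130 + 141\right) = 4672 \cdot 271 = 1266112$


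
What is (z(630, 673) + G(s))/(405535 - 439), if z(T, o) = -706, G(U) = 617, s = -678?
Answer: -89/405096 ≈ -0.00021970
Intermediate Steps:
(z(630, 673) + G(s))/(405535 - 439) = (-706 + 617)/(405535 - 439) = -89/405096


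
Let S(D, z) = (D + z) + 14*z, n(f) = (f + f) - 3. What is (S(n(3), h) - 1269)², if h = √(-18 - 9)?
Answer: 1596681 - 113940*I*√3 ≈ 1.5967e+6 - 1.9735e+5*I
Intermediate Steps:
n(f) = -3 + 2*f (n(f) = 2*f - 3 = -3 + 2*f)
h = 3*I*√3 (h = √(-27) = 3*I*√3 ≈ 5.1962*I)
S(D, z) = D + 15*z
(S(n(3), h) - 1269)² = (((-3 + 2*3) + 15*(3*I*√3)) - 1269)² = (((-3 + 6) + 45*I*√3) - 1269)² = ((3 + 45*I*√3) - 1269)² = (-1266 + 45*I*√3)²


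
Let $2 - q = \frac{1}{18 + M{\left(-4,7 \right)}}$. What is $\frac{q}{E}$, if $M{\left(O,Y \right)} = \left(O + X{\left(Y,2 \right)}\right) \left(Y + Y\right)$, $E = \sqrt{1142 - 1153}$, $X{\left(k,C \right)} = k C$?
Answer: $- \frac{315 i \sqrt{11}}{1738} \approx - 0.60111 i$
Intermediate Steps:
$X{\left(k,C \right)} = C k$
$E = i \sqrt{11}$ ($E = \sqrt{-11} = i \sqrt{11} \approx 3.3166 i$)
$M{\left(O,Y \right)} = 2 Y \left(O + 2 Y\right)$ ($M{\left(O,Y \right)} = \left(O + 2 Y\right) \left(Y + Y\right) = \left(O + 2 Y\right) 2 Y = 2 Y \left(O + 2 Y\right)$)
$q = \frac{315}{158}$ ($q = 2 - \frac{1}{18 + 2 \cdot 7 \left(-4 + 2 \cdot 7\right)} = 2 - \frac{1}{18 + 2 \cdot 7 \left(-4 + 14\right)} = 2 - \frac{1}{18 + 2 \cdot 7 \cdot 10} = 2 - \frac{1}{18 + 140} = 2 - \frac{1}{158} = \frac{315}{158} \approx 1.9937$)
$\frac{q}{E} = \frac{315}{158 i \sqrt{11}} = \frac{315 \left(- \frac{i \sqrt{11}}{11}\right)}{158} = - \frac{315 i \sqrt{11}}{1738}$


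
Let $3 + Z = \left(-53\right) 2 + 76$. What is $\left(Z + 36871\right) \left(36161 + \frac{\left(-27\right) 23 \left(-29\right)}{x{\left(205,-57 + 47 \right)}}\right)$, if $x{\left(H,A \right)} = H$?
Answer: $\frac{273743693732}{205} \approx 1.3353 \cdot 10^{9}$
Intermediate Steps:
$Z = -33$ ($Z = -3 + \left(\left(-53\right) 2 + 76\right) = -3 + \left(-106 + 76\right) = -3 - 30 = -33$)
$\left(Z + 36871\right) \left(36161 + \frac{\left(-27\right) 23 \left(-29\right)}{x{\left(205,-57 + 47 \right)}}\right) = \left(-33 + 36871\right) \left(36161 + \frac{\left(-27\right) 23 \left(-29\right)}{205}\right) = 36838 \left(36161 + \left(-621\right) \left(-29\right) \frac{1}{205}\right) = 36838 \left(36161 + 18009 \cdot \frac{1}{205}\right) = 36838 \left(36161 + \frac{18009}{205}\right) = 36838 \cdot \frac{7431014}{205} = \frac{273743693732}{205}$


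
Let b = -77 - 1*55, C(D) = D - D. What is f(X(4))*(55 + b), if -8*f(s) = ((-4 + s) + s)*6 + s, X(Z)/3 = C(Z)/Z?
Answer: -231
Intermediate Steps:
C(D) = 0
X(Z) = 0 (X(Z) = 3*(0/Z) = 3*0 = 0)
b = -132 (b = -77 - 55 = -132)
f(s) = 3 - 13*s/8 (f(s) = -(((-4 + s) + s)*6 + s)/8 = -((-4 + 2*s)*6 + s)/8 = -((-24 + 12*s) + s)/8 = -(-24 + 13*s)/8 = 3 - 13*s/8)
f(X(4))*(55 + b) = (3 - 13/8*0)*(55 - 132) = (3 + 0)*(-77) = 3*(-77) = -231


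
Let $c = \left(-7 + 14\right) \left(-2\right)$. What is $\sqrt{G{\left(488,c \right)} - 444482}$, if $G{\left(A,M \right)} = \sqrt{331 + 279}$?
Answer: $\sqrt{-444482 + \sqrt{610}} \approx 666.68 i$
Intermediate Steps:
$c = -14$ ($c = 7 \left(-2\right) = -14$)
$G{\left(A,M \right)} = \sqrt{610}$
$\sqrt{G{\left(488,c \right)} - 444482} = \sqrt{\sqrt{610} - 444482} = \sqrt{-444482 + \sqrt{610}}$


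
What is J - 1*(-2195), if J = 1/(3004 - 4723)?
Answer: 3773204/1719 ≈ 2195.0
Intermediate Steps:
J = -1/1719 (J = 1/(-1719) = -1/1719 ≈ -0.00058173)
J - 1*(-2195) = -1/1719 - 1*(-2195) = -1/1719 + 2195 = 3773204/1719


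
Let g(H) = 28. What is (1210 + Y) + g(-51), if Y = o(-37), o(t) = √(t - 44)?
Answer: 1238 + 9*I ≈ 1238.0 + 9.0*I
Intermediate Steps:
o(t) = √(-44 + t)
Y = 9*I (Y = √(-44 - 37) = √(-81) = 9*I ≈ 9.0*I)
(1210 + Y) + g(-51) = (1210 + 9*I) + 28 = 1238 + 9*I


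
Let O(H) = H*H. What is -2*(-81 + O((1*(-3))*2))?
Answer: 90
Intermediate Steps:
O(H) = H**2
-2*(-81 + O((1*(-3))*2)) = -2*(-81 + ((1*(-3))*2)**2) = -2*(-81 + (-3*2)**2) = -2*(-81 + (-6)**2) = -2*(-81 + 36) = -2*(-45) = 90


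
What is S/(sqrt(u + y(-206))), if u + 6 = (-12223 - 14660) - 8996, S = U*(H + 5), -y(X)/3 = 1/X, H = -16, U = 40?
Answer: 440*I*sqrt(1522815242)/7392307 ≈ 2.3227*I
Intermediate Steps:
y(X) = -3/X
S = -440 (S = 40*(-16 + 5) = 40*(-11) = -440)
u = -35885 (u = -6 + ((-12223 - 14660) - 8996) = -6 + (-26883 - 8996) = -6 - 35879 = -35885)
S/(sqrt(u + y(-206))) = -440/sqrt(-35885 - 3/(-206)) = -440/sqrt(-35885 - 3*(-1/206)) = -440/sqrt(-35885 + 3/206) = -440*(-I*sqrt(1522815242)/7392307) = -(-440)*I*sqrt(1522815242)/7392307 = 440*I*sqrt(1522815242)/7392307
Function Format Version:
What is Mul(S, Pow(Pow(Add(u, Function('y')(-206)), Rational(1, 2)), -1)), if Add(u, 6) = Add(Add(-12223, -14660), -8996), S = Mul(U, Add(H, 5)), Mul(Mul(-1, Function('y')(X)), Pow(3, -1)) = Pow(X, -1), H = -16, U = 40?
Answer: Mul(Rational(440, 7392307), I, Pow(1522815242, Rational(1, 2))) ≈ Mul(2.3227, I)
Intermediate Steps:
Function('y')(X) = Mul(-3, Pow(X, -1))
S = -440 (S = Mul(40, Add(-16, 5)) = Mul(40, -11) = -440)
u = -35885 (u = Add(-6, Add(Add(-12223, -14660), -8996)) = Add(-6, Add(-26883, -8996)) = Add(-6, -35879) = -35885)
Mul(S, Pow(Pow(Add(u, Function('y')(-206)), Rational(1, 2)), -1)) = Mul(-440, Pow(Pow(Add(-35885, Mul(-3, Pow(-206, -1))), Rational(1, 2)), -1)) = Mul(-440, Pow(Pow(Add(-35885, Mul(-3, Rational(-1, 206))), Rational(1, 2)), -1)) = Mul(-440, Pow(Pow(Add(-35885, Rational(3, 206)), Rational(1, 2)), -1)) = Mul(-440, Pow(Pow(Rational(-7392307, 206), Rational(1, 2)), -1)) = Mul(-440, Pow(Mul(Rational(1, 206), I, Pow(1522815242, Rational(1, 2))), -1)) = Mul(-440, Mul(Rational(-1, 7392307), I, Pow(1522815242, Rational(1, 2)))) = Mul(Rational(440, 7392307), I, Pow(1522815242, Rational(1, 2)))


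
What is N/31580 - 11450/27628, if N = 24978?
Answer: 20531324/54530765 ≈ 0.37651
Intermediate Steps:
N/31580 - 11450/27628 = 24978/31580 - 11450/27628 = 24978*(1/31580) - 11450*1/27628 = 12489/15790 - 5725/13814 = 20531324/54530765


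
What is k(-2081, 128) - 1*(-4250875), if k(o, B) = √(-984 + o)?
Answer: 4250875 + I*√3065 ≈ 4.2509e+6 + 55.362*I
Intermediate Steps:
k(-2081, 128) - 1*(-4250875) = √(-984 - 2081) - 1*(-4250875) = √(-3065) + 4250875 = I*√3065 + 4250875 = 4250875 + I*√3065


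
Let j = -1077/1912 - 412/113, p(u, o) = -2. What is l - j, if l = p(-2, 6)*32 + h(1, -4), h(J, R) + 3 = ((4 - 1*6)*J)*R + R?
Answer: -12702083/216056 ≈ -58.791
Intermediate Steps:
h(J, R) = -3 + R - 2*J*R (h(J, R) = -3 + (((4 - 1*6)*J)*R + R) = -3 + (((4 - 6)*J)*R + R) = -3 + ((-2*J)*R + R) = -3 + (-2*J*R + R) = -3 + (R - 2*J*R) = -3 + R - 2*J*R)
j = -909445/216056 (j = -1077*1/1912 - 412*1/113 = -1077/1912 - 412/113 = -909445/216056 ≈ -4.2093)
l = -63 (l = -2*32 + (-3 - 4 - 2*1*(-4)) = -64 + (-3 - 4 + 8) = -64 + 1 = -63)
l - j = -63 - 1*(-909445/216056) = -63 + 909445/216056 = -12702083/216056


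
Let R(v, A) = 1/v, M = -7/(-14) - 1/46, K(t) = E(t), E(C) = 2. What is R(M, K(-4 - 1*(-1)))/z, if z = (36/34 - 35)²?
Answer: 6647/3662219 ≈ 0.0018150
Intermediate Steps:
K(t) = 2
M = 11/23 (M = -7*(-1/14) - 1*1/46 = ½ - 1/46 = 11/23 ≈ 0.47826)
z = 332929/289 (z = (36*(1/34) - 35)² = (18/17 - 35)² = (-577/17)² = 332929/289 ≈ 1152.0)
R(M, K(-4 - 1*(-1)))/z = 1/((11/23)*(332929/289)) = (23/11)*(289/332929) = 6647/3662219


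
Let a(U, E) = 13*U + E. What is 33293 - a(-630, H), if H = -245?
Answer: 41728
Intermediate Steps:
a(U, E) = E + 13*U
33293 - a(-630, H) = 33293 - (-245 + 13*(-630)) = 33293 - (-245 - 8190) = 33293 - 1*(-8435) = 33293 + 8435 = 41728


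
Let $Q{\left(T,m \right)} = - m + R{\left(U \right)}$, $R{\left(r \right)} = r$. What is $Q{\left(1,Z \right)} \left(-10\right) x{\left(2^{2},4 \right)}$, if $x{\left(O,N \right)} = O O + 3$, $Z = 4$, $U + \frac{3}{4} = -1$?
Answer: $\frac{2185}{2} \approx 1092.5$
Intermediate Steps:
$U = - \frac{7}{4}$ ($U = - \frac{3}{4} - 1 = - \frac{7}{4} \approx -1.75$)
$x{\left(O,N \right)} = 3 + O^{2}$ ($x{\left(O,N \right)} = O^{2} + 3 = 3 + O^{2}$)
$Q{\left(T,m \right)} = - \frac{7}{4} - m$ ($Q{\left(T,m \right)} = - m - \frac{7}{4} = - \frac{7}{4} - m$)
$Q{\left(1,Z \right)} \left(-10\right) x{\left(2^{2},4 \right)} = \left(- \frac{7}{4} - 4\right) \left(-10\right) \left(3 + \left(2^{2}\right)^{2}\right) = \left(- \frac{7}{4} - 4\right) \left(-10\right) \left(3 + 4^{2}\right) = \left(- \frac{23}{4}\right) \left(-10\right) \left(3 + 16\right) = \frac{115}{2} \cdot 19 = \frac{2185}{2}$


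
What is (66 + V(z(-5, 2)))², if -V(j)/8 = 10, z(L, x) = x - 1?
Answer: 196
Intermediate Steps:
z(L, x) = -1 + x
V(j) = -80 (V(j) = -8*10 = -80)
(66 + V(z(-5, 2)))² = (66 - 80)² = (-14)² = 196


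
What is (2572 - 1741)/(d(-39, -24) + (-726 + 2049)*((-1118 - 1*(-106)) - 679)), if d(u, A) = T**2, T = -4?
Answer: -831/2237177 ≈ -0.00037145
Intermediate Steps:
d(u, A) = 16 (d(u, A) = (-4)**2 = 16)
(2572 - 1741)/(d(-39, -24) + (-726 + 2049)*((-1118 - 1*(-106)) - 679)) = (2572 - 1741)/(16 + (-726 + 2049)*((-1118 - 1*(-106)) - 679)) = 831/(16 + 1323*((-1118 + 106) - 679)) = 831/(16 + 1323*(-1012 - 679)) = 831/(16 + 1323*(-1691)) = 831/(16 - 2237193) = 831/(-2237177) = 831*(-1/2237177) = -831/2237177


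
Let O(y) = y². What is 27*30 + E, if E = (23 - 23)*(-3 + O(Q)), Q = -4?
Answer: 810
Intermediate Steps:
E = 0 (E = (23 - 23)*(-3 + (-4)²) = 0*(-3 + 16) = 0*13 = 0)
27*30 + E = 27*30 + 0 = 810 + 0 = 810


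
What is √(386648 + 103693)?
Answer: √490341 ≈ 700.24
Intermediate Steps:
√(386648 + 103693) = √490341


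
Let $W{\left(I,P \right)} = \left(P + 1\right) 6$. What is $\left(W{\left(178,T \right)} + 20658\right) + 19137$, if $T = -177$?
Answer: $38739$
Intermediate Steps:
$W{\left(I,P \right)} = 6 + 6 P$ ($W{\left(I,P \right)} = \left(1 + P\right) 6 = 6 + 6 P$)
$\left(W{\left(178,T \right)} + 20658\right) + 19137 = \left(\left(6 + 6 \left(-177\right)\right) + 20658\right) + 19137 = \left(\left(6 - 1062\right) + 20658\right) + 19137 = \left(-1056 + 20658\right) + 19137 = 19602 + 19137 = 38739$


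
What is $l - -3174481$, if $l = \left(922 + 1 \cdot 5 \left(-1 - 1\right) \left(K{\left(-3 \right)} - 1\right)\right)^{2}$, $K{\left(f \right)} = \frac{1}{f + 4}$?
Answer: $4024565$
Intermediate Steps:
$K{\left(f \right)} = \frac{1}{4 + f}$
$l = 850084$ ($l = \left(922 + 1 \cdot 5 \left(-1 - 1\right) \left(\frac{1}{4 - 3} - 1\right)\right)^{2} = \left(922 + 5 \left(- 2 \left(1^{-1} - 1\right)\right)\right)^{2} = \left(922 + 5 \left(- 2 \left(1 - 1\right)\right)\right)^{2} = \left(922 + 5 \left(\left(-2\right) 0\right)\right)^{2} = \left(922 + 5 \cdot 0\right)^{2} = \left(922 + 0\right)^{2} = 922^{2} = 850084$)
$l - -3174481 = 850084 - -3174481 = 850084 + 3174481 = 4024565$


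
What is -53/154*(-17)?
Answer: 901/154 ≈ 5.8506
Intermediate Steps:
-53/154*(-17) = 901/154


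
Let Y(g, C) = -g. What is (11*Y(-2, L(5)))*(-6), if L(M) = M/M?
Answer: -132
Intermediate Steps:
L(M) = 1
(11*Y(-2, L(5)))*(-6) = (11*(-1*(-2)))*(-6) = (11*2)*(-6) = 22*(-6) = -132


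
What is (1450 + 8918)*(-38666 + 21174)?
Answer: -181357056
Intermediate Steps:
(1450 + 8918)*(-38666 + 21174) = 10368*(-17492) = -181357056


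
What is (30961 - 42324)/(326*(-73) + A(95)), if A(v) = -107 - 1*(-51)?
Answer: 11363/23854 ≈ 0.47636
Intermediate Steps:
A(v) = -56 (A(v) = -107 + 51 = -56)
(30961 - 42324)/(326*(-73) + A(95)) = (30961 - 42324)/(326*(-73) - 56) = -11363/(-23798 - 56) = -11363/(-23854) = -11363*(-1/23854) = 11363/23854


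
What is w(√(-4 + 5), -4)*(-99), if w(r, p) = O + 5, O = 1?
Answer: -594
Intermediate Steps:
w(r, p) = 6 (w(r, p) = 1 + 5 = 6)
w(√(-4 + 5), -4)*(-99) = 6*(-99) = -594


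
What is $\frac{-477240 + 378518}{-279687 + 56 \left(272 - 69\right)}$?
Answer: $\frac{98722}{268319} \approx 0.36793$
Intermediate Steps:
$\frac{-477240 + 378518}{-279687 + 56 \left(272 - 69\right)} = - \frac{98722}{-279687 + 56 \cdot 203} = - \frac{98722}{-279687 + 11368} = - \frac{98722}{-268319} = \left(-98722\right) \left(- \frac{1}{268319}\right) = \frac{98722}{268319}$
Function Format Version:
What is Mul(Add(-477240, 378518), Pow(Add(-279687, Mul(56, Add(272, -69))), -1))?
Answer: Rational(98722, 268319) ≈ 0.36793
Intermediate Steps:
Mul(Add(-477240, 378518), Pow(Add(-279687, Mul(56, Add(272, -69))), -1)) = Mul(-98722, Pow(Add(-279687, Mul(56, 203)), -1)) = Mul(-98722, Pow(Add(-279687, 11368), -1)) = Mul(-98722, Pow(-268319, -1)) = Mul(-98722, Rational(-1, 268319)) = Rational(98722, 268319)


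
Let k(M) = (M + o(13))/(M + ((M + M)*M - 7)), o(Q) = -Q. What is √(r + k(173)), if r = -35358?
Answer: I*√1990478778162/7503 ≈ 188.04*I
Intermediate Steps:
k(M) = (-13 + M)/(-7 + M + 2*M²) (k(M) = (M - 1*13)/(M + ((M + M)*M - 7)) = (M - 13)/(M + ((2*M)*M - 7)) = (-13 + M)/(M + (2*M² - 7)) = (-13 + M)/(M + (-7 + 2*M²)) = (-13 + M)/(-7 + M + 2*M²))
√(r + k(173)) = √(-35358 + (-13 + 173)/(-7 + 173 + 2*173²)) = √(-35358 + 160/(-7 + 173 + 2*29929)) = √(-35358 + 160/(-7 + 173 + 59858)) = √(-35358 + 160/60024) = √(-35358 + (1/60024)*160) = √(-35358 + 20/7503) = √(-265291054/7503) = I*√1990478778162/7503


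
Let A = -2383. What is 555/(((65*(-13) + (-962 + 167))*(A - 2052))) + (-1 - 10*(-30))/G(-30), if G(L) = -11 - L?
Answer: 434951429/27638920 ≈ 15.737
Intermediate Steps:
555/(((65*(-13) + (-962 + 167))*(A - 2052))) + (-1 - 10*(-30))/G(-30) = 555/(((65*(-13) + (-962 + 167))*(-2383 - 2052))) + (-1 - 10*(-30))/(-11 - 1*(-30)) = 555/(((-845 - 795)*(-4435))) + (-1 + 300)/(-11 + 30) = 555/((-1640*(-4435))) + 299/19 = 555/7273400 + 299*(1/19) = 555*(1/7273400) + 299/19 = 111/1454680 + 299/19 = 434951429/27638920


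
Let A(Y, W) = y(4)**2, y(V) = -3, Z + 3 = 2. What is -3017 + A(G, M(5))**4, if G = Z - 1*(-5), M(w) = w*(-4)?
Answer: 3544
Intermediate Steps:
Z = -1 (Z = -3 + 2 = -1)
M(w) = -4*w
G = 4 (G = -1 - 1*(-5) = -1 + 5 = 4)
A(Y, W) = 9 (A(Y, W) = (-3)**2 = 9)
-3017 + A(G, M(5))**4 = -3017 + 9**4 = -3017 + 6561 = 3544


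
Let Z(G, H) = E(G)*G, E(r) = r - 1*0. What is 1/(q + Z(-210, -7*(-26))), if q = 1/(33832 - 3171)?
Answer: 30661/1352150101 ≈ 2.2676e-5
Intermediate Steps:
E(r) = r (E(r) = r + 0 = r)
Z(G, H) = G² (Z(G, H) = G*G = G²)
q = 1/30661 ≈ 3.2615e-5
1/(q + Z(-210, -7*(-26))) = 1/(1/30661 + (-210)²) = 1/(1/30661 + 44100) = 1/(1352150101/30661) = 30661/1352150101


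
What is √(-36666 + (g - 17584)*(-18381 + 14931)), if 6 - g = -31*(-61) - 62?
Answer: 6*√1858819 ≈ 8180.3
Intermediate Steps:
g = -1823 (g = 6 - (-31*(-61) - 62) = 6 - (1891 - 62) = 6 - 1*1829 = 6 - 1829 = -1823)
√(-36666 + (g - 17584)*(-18381 + 14931)) = √(-36666 + (-1823 - 17584)*(-18381 + 14931)) = √(-36666 - 19407*(-3450)) = √(-36666 + 66954150) = √66917484 = 6*√1858819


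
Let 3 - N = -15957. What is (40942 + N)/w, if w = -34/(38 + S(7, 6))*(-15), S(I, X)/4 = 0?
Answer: 1081138/255 ≈ 4239.8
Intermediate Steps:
N = 15960 (N = 3 - 1*(-15957) = 3 + 15957 = 15960)
S(I, X) = 0 (S(I, X) = 4*0 = 0)
w = 255/19 (w = -34/(38 + 0)*(-15) = -34/38*(-15) = -34*1/38*(-15) = -17/19*(-15) = 255/19 ≈ 13.421)
(40942 + N)/w = (40942 + 15960)/(255/19) = 56902*(19/255) = 1081138/255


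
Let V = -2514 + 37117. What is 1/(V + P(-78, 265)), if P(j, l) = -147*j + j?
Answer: 1/45991 ≈ 2.1743e-5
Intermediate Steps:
P(j, l) = -146*j
V = 34603
1/(V + P(-78, 265)) = 1/(34603 - 146*(-78)) = 1/(34603 + 11388) = 1/45991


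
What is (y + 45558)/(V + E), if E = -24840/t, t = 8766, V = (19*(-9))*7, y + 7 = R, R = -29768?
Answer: -2562107/194773 ≈ -13.154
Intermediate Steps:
y = -29775 (y = -7 - 29768 = -29775)
V = -1197 (V = -171*7 = -1197)
E = -1380/487 (E = -24840/8766 = -24840*1/8766 = -1380/487 ≈ -2.8337)
(y + 45558)/(V + E) = (-29775 + 45558)/(-1197 - 1380/487) = 15783/(-584319/487) = 15783*(-487/584319) = -2562107/194773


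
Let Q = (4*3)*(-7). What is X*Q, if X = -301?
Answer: 25284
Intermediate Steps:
Q = -84 (Q = 12*(-7) = -84)
X*Q = -301*(-84) = 25284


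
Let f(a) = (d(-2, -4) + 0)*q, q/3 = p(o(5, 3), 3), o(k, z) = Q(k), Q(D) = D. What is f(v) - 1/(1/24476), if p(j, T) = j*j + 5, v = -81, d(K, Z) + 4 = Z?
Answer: -25196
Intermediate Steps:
d(K, Z) = -4 + Z
o(k, z) = k
p(j, T) = 5 + j² (p(j, T) = j² + 5 = 5 + j²)
q = 90 (q = 3*(5 + 5²) = 3*(5 + 25) = 3*30 = 90)
f(a) = -720 (f(a) = ((-4 - 4) + 0)*90 = (-8 + 0)*90 = -8*90 = -720)
f(v) - 1/(1/24476) = -720 - 1/(1/24476) = -720 - 1/1/24476 = -720 - 1*24476 = -720 - 24476 = -25196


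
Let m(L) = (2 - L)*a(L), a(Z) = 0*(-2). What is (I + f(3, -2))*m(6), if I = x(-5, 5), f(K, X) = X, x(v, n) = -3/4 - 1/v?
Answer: 0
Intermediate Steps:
x(v, n) = -¾ - 1/v (x(v, n) = -3*¼ - 1/v = -¾ - 1/v)
I = -11/20 (I = -¾ - 1/(-5) = -¾ - 1*(-⅕) = -¾ + ⅕ = -11/20 ≈ -0.55000)
a(Z) = 0
m(L) = 0 (m(L) = (2 - L)*0 = 0)
(I + f(3, -2))*m(6) = (-11/20 - 2)*0 = -51/20*0 = 0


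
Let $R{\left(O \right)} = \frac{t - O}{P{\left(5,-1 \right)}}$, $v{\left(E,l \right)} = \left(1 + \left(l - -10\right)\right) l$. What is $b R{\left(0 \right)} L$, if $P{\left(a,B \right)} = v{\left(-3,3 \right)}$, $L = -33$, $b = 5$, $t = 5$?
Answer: $- \frac{275}{14} \approx -19.643$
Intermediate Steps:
$v{\left(E,l \right)} = l \left(11 + l\right)$ ($v{\left(E,l \right)} = \left(1 + \left(l + 10\right)\right) l = \left(1 + \left(10 + l\right)\right) l = \left(11 + l\right) l = l \left(11 + l\right)$)
$P{\left(a,B \right)} = 42$ ($P{\left(a,B \right)} = 3 \left(11 + 3\right) = 3 \cdot 14 = 42$)
$R{\left(O \right)} = \frac{5}{42} - \frac{O}{42}$ ($R{\left(O \right)} = \frac{5 - O}{42} = \left(5 - O\right) \frac{1}{42} = \frac{5}{42} - \frac{O}{42}$)
$b R{\left(0 \right)} L = 5 \left(\frac{5}{42} - 0\right) \left(-33\right) = 5 \left(\frac{5}{42} + 0\right) \left(-33\right) = 5 \cdot \frac{5}{42} \left(-33\right) = \frac{25}{42} \left(-33\right) = - \frac{275}{14}$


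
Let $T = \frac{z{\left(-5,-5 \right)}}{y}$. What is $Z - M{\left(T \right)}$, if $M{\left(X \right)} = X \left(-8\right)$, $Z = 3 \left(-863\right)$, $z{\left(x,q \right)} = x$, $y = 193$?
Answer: $- \frac{499717}{193} \approx -2589.2$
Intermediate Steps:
$Z = -2589$
$T = - \frac{5}{193} \approx -0.025907$
$M{\left(X \right)} = - 8 X$
$Z - M{\left(T \right)} = -2589 - \left(-8\right) \left(- \frac{5}{193}\right) = -2589 - \frac{40}{193} = - \frac{499717}{193}$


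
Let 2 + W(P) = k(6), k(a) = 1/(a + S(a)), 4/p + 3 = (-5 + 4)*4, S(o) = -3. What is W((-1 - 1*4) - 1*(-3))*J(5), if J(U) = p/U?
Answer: 4/21 ≈ 0.19048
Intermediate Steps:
p = -4/7 (p = 4/(-3 + (-5 + 4)*4) = 4/(-3 - 1*4) = 4/(-3 - 4) = 4/(-7) = 4*(-⅐) = -4/7 ≈ -0.57143)
J(U) = -4/(7*U)
k(a) = 1/(-3 + a) (k(a) = 1/(a - 3) = 1/(-3 + a))
W(P) = -5/3 (W(P) = -2 + 1/(-3 + 6) = -2 + 1/3 = -2 + ⅓ = -5/3)
W((-1 - 1*4) - 1*(-3))*J(5) = -(-20)/(21*5) = -5/3*(-4/35) = 4/21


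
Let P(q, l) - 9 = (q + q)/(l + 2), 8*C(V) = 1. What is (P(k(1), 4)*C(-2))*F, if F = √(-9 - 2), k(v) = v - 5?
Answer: 23*I*√11/24 ≈ 3.1784*I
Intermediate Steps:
C(V) = ⅛ (C(V) = (⅛)*1 = ⅛)
k(v) = -5 + v
P(q, l) = 9 + 2*q/(2 + l) (P(q, l) = 9 + (q + q)/(l + 2) = 9 + (2*q)/(2 + l) = 9 + 2*q/(2 + l))
F = I*√11 (F = √(-11) = I*√11 ≈ 3.3166*I)
(P(k(1), 4)*C(-2))*F = (((18 + 2*(-5 + 1) + 9*4)/(2 + 4))*(⅛))*(I*√11) = (((18 + 2*(-4) + 36)/6)*(⅛))*(I*√11) = (((18 - 8 + 36)/6)*(⅛))*(I*√11) = (((⅙)*46)*(⅛))*(I*√11) = ((23/3)*(⅛))*(I*√11) = 23*(I*√11)/24 = 23*I*√11/24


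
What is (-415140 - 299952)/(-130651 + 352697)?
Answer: -357546/111023 ≈ -3.2205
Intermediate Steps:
(-415140 - 299952)/(-130651 + 352697) = -715092/222046 = -715092*1/222046 = -357546/111023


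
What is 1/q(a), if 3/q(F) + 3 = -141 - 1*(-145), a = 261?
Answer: ⅓ ≈ 0.33333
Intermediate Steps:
q(F) = 3 (q(F) = 3/(-3 + (-141 - 1*(-145))) = 3/(-3 + (-141 + 145)) = 3/(-3 + 4) = 3/1 = 3*1 = 3)
1/q(a) = 1/3 = ⅓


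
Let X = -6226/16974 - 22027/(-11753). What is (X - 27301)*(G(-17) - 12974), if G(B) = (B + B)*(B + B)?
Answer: 1399180241619866/4336857 ≈ 3.2263e+8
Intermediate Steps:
X = 6537220/4336857 (X = -6226*1/16974 - 22027*(-1/11753) = -3113/8487 + 22027/11753 = 6537220/4336857 ≈ 1.5074)
G(B) = 4*B² (G(B) = (2*B)*(2*B) = 4*B²)
(X - 27301)*(G(-17) - 12974) = (6537220/4336857 - 27301)*(4*(-17)² - 12974) = -118393995737*(4*289 - 12974)/4336857 = -118393995737*(1156 - 12974)/4336857 = -118393995737/4336857*(-11818) = 1399180241619866/4336857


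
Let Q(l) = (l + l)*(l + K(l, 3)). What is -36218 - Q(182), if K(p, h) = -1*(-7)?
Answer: -105014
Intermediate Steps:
K(p, h) = 7
Q(l) = 2*l*(7 + l) (Q(l) = (l + l)*(l + 7) = (2*l)*(7 + l) = 2*l*(7 + l))
-36218 - Q(182) = -36218 - 2*182*(7 + 182) = -36218 - 2*182*189 = -36218 - 1*68796 = -36218 - 68796 = -105014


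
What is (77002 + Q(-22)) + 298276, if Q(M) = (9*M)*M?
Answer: 379634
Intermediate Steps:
Q(M) = 9*M²
(77002 + Q(-22)) + 298276 = (77002 + 9*(-22)²) + 298276 = (77002 + 9*484) + 298276 = (77002 + 4356) + 298276 = 81358 + 298276 = 379634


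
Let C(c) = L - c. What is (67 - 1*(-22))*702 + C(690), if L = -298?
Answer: 61490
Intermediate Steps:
C(c) = -298 - c
(67 - 1*(-22))*702 + C(690) = (67 - 1*(-22))*702 + (-298 - 1*690) = (67 + 22)*702 + (-298 - 690) = 89*702 - 988 = 62478 - 988 = 61490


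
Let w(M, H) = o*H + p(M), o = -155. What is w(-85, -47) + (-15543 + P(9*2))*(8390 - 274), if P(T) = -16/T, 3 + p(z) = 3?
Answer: -1135322255/9 ≈ -1.2615e+8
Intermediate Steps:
p(z) = 0 (p(z) = -3 + 3 = 0)
w(M, H) = -155*H (w(M, H) = -155*H + 0 = -155*H)
w(-85, -47) + (-15543 + P(9*2))*(8390 - 274) = -155*(-47) + (-15543 - 16/(9*2))*(8390 - 274) = 7285 + (-15543 - 16/18)*8116 = 7285 + (-15543 - 16*1/18)*8116 = 7285 + (-15543 - 8/9)*8116 = 7285 - 139895/9*8116 = 7285 - 1135387820/9 = -1135322255/9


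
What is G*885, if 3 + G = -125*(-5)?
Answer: 550470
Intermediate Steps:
G = 622 (G = -3 - 125*(-5) = -3 + 625 = 622)
G*885 = 622*885 = 550470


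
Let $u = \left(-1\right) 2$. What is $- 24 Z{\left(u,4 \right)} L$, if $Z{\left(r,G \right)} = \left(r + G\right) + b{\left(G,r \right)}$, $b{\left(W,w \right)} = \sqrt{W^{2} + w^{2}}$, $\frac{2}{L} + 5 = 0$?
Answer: $\frac{96}{5} + \frac{96 \sqrt{5}}{5} \approx 62.133$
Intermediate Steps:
$L = - \frac{2}{5}$ ($L = \frac{2}{-5 + 0} = \frac{2}{-5} = 2 \left(- \frac{1}{5}\right) = - \frac{2}{5} \approx -0.4$)
$u = -2$
$Z{\left(r,G \right)} = G + r + \sqrt{G^{2} + r^{2}}$ ($Z{\left(r,G \right)} = \left(r + G\right) + \sqrt{G^{2} + r^{2}} = \left(G + r\right) + \sqrt{G^{2} + r^{2}} = G + r + \sqrt{G^{2} + r^{2}}$)
$- 24 Z{\left(u,4 \right)} L = - 24 \left(4 - 2 + \sqrt{4^{2} + \left(-2\right)^{2}}\right) \left(- \frac{2}{5}\right) = - 24 \left(4 - 2 + \sqrt{16 + 4}\right) \left(- \frac{2}{5}\right) = - 24 \left(4 - 2 + \sqrt{20}\right) \left(- \frac{2}{5}\right) = - 24 \left(4 - 2 + 2 \sqrt{5}\right) \left(- \frac{2}{5}\right) = - 24 \left(2 + 2 \sqrt{5}\right) \left(- \frac{2}{5}\right) = \left(-48 - 48 \sqrt{5}\right) \left(- \frac{2}{5}\right) = \frac{96}{5} + \frac{96 \sqrt{5}}{5}$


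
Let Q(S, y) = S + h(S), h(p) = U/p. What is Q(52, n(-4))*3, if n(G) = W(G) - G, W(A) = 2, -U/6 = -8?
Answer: 2064/13 ≈ 158.77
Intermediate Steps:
U = 48 (U = -6*(-8) = 48)
h(p) = 48/p
n(G) = 2 - G
Q(S, y) = S + 48/S
Q(52, n(-4))*3 = (52 + 48/52)*3 = (52 + 48*(1/52))*3 = (52 + 12/13)*3 = (688/13)*3 = 2064/13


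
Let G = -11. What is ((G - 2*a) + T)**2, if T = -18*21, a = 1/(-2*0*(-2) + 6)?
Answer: 1364224/9 ≈ 1.5158e+5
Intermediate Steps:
a = 1/6 (a = 1/(0*(-2) + 6) = 1/(0 + 6) = 1/6 ≈ 0.16667)
T = -378
((G - 2*a) + T)**2 = ((-11 - 2*1/6) - 378)**2 = ((-11 - 1/3) - 378)**2 = (-34/3 - 378)**2 = (-1168/3)**2 = 1364224/9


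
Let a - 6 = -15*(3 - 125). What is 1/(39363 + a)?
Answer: 1/41199 ≈ 2.4272e-5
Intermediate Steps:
a = 1836 (a = 6 - 15*(3 - 125) = 6 - 15*(-122) = 6 + 1830 = 1836)
1/(39363 + a) = 1/(39363 + 1836) = 1/41199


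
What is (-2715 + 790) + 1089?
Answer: -836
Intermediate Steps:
(-2715 + 790) + 1089 = -1925 + 1089 = -836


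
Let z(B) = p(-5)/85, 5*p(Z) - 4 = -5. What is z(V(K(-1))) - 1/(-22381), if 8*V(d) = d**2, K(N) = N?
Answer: -21956/9511925 ≈ -0.0023083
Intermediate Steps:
V(d) = d**2/8
p(Z) = -1/5 (p(Z) = 4/5 + (1/5)*(-5) = 4/5 - 1 = -1/5)
z(B) = -1/425 (z(B) = -1/5/85 = -1/5*1/85 = -1/425)
z(V(K(-1))) - 1/(-22381) = -1/425 - 1/(-22381) = -1/425 - 1*(-1/22381) = -1/425 + 1/22381 = -21956/9511925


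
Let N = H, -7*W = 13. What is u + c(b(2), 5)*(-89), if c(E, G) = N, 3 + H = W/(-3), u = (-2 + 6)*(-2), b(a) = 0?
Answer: 4282/21 ≈ 203.90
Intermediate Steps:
W = -13/7 (W = -1/7*13 = -13/7 ≈ -1.8571)
u = -8 (u = 4*(-2) = -8)
H = -50/21 (H = -3 - 13/7/(-3) = -3 - 13/7*(-1/3) = -3 + 13/21 = -50/21 ≈ -2.3810)
N = -50/21 ≈ -2.3810
c(E, G) = -50/21
u + c(b(2), 5)*(-89) = -8 - 50/21*(-89) = -8 + 4450/21 = 4282/21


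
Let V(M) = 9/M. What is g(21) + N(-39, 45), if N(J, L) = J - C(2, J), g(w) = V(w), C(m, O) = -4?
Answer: -242/7 ≈ -34.571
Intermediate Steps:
g(w) = 9/w
N(J, L) = 4 + J (N(J, L) = J - 1*(-4) = J + 4 = 4 + J)
g(21) + N(-39, 45) = 9/21 + (4 - 39) = 9*(1/21) - 35 = 3/7 - 35 = -242/7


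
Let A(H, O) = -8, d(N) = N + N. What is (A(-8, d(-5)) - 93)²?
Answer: 10201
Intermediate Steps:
d(N) = 2*N
(A(-8, d(-5)) - 93)² = (-8 - 93)² = (-101)² = 10201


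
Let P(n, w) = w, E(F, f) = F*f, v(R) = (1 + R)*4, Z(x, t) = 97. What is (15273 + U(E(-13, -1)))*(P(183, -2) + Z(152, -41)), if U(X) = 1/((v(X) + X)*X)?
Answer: 1301488790/897 ≈ 1.4509e+6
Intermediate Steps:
v(R) = 4 + 4*R
U(X) = 1/(X*(4 + 5*X)) (U(X) = 1/(((4 + 4*X) + X)*X) = 1/((4 + 5*X)*X) = 1/(X*(4 + 5*X)))
(15273 + U(E(-13, -1)))*(P(183, -2) + Z(152, -41)) = (15273 + 1/(((-13*(-1)))*(4 + 5*(-13*(-1)))))*(-2 + 97) = (15273 + 1/(13*(4 + 5*13)))*95 = (15273 + 1/(13*(4 + 65)))*95 = (15273 + (1/13)/69)*95 = (15273 + (1/13)*(1/69))*95 = (15273 + 1/897)*95 = (13699882/897)*95 = 1301488790/897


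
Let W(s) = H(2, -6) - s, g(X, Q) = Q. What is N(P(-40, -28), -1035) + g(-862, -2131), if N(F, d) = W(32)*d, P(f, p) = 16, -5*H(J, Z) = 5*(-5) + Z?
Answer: 24572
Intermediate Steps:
H(J, Z) = 5 - Z/5 (H(J, Z) = -(5*(-5) + Z)/5 = -(-25 + Z)/5 = 5 - Z/5)
W(s) = 31/5 - s (W(s) = (5 - 1/5*(-6)) - s = (5 + 6/5) - s = 31/5 - s)
N(F, d) = -129*d/5 (N(F, d) = (31/5 - 1*32)*d = (31/5 - 32)*d = -129*d/5)
N(P(-40, -28), -1035) + g(-862, -2131) = -129/5*(-1035) - 2131 = 26703 - 2131 = 24572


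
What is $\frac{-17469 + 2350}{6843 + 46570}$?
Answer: $- \frac{15119}{53413} \approx -0.28306$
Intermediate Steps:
$\frac{-17469 + 2350}{6843 + 46570} = - \frac{15119}{53413}$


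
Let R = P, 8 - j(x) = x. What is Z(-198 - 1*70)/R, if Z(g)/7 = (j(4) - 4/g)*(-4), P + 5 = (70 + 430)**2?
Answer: -7532/16749665 ≈ -0.00044968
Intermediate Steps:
P = 249995 (P = -5 + (70 + 430)**2 = -5 + 500**2 = -5 + 250000 = 249995)
j(x) = 8 - x
R = 249995
Z(g) = -112 + 112/g (Z(g) = 7*(((8 - 1*4) - 4/g)*(-4)) = 7*(((8 - 4) - 4/g)*(-4)) = 7*((4 - 4/g)*(-4)) = 7*(-16 + 16/g) = -112 + 112/g)
Z(-198 - 1*70)/R = (-112 + 112/(-198 - 1*70))/249995 = (-112 + 112/(-198 - 70))*(1/249995) = (-112 + 112/(-268))*(1/249995) = (-112 + 112*(-1/268))*(1/249995) = (-112 - 28/67)*(1/249995) = -7532/67*1/249995 = -7532/16749665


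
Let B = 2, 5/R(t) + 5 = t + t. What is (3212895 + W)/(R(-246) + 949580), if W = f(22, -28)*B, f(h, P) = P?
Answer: 1596780983/471941255 ≈ 3.3834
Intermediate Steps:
R(t) = 5/(-5 + 2*t) (R(t) = 5/(-5 + (t + t)) = 5/(-5 + 2*t))
W = -56 (W = -28*2 = -56)
(3212895 + W)/(R(-246) + 949580) = (3212895 - 56)/(5/(-5 + 2*(-246)) + 949580) = 3212839/(5/(-5 - 492) + 949580) = 3212839/(5/(-497) + 949580) = 3212839/(5*(-1/497) + 949580) = 3212839/(-5/497 + 949580) = 3212839/(471941255/497) = 3212839*(497/471941255) = 1596780983/471941255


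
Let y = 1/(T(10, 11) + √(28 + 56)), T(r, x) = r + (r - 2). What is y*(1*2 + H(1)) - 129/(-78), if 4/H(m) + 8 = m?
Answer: 641/364 - √21/84 ≈ 1.7064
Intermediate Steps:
T(r, x) = -2 + 2*r (T(r, x) = r + (-2 + r) = -2 + 2*r)
H(m) = 4/(-8 + m)
y = 1/(18 + 2*√21) (y = 1/((-2 + 2*10) + √(28 + 56)) = 1/((-2 + 20) + √84) = 1/(18 + 2*√21) ≈ 0.036812)
y*(1*2 + H(1)) - 129/(-78) = (3/40 - √21/120)*(1*2 + 4/(-8 + 1)) - 129/(-78) = (3/40 - √21/120)*(2 + 4/(-7)) - 129*(-1/78) = (3/40 - √21/120)*(2 + 4*(-⅐)) + 43/26 = (3/40 - √21/120)*(2 - 4/7) + 43/26 = (3/40 - √21/120)*(10/7) + 43/26 = (3/28 - √21/84) + 43/26 = 641/364 - √21/84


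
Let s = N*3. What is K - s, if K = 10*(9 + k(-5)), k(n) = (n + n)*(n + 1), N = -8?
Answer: 514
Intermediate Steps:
k(n) = 2*n*(1 + n) (k(n) = (2*n)*(1 + n) = 2*n*(1 + n))
K = 490 (K = 10*(9 + 2*(-5)*(1 - 5)) = 10*(9 + 2*(-5)*(-4)) = 10*(9 + 40) = 10*49 = 490)
s = -24 (s = -8*3 = -24)
K - s = 490 - 1*(-24) = 490 + 24 = 514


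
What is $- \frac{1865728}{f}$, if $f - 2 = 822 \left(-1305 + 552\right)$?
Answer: $\frac{466432}{154741} \approx 3.0143$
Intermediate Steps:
$f = -618964$ ($f = 2 + 822 \left(-1305 + 552\right) = 2 + 822 \left(-753\right) = 2 - 618966 = -618964$)
$- \frac{1865728}{f} = - \frac{1865728}{-618964} = \left(-1865728\right) \left(- \frac{1}{618964}\right) = \frac{466432}{154741}$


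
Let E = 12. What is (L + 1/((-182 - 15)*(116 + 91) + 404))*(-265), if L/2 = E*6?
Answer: -308141947/8075 ≈ -38160.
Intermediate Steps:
L = 144 (L = 2*(12*6) = 2*72 = 144)
(L + 1/((-182 - 15)*(116 + 91) + 404))*(-265) = (144 + 1/((-182 - 15)*(116 + 91) + 404))*(-265) = (144 + 1/(-197*207 + 404))*(-265) = (144 + 1/(-40779 + 404))*(-265) = (144 + 1/(-40375))*(-265) = (144 - 1/40375)*(-265) = (5813999/40375)*(-265) = -308141947/8075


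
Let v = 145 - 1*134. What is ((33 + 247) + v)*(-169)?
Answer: -49179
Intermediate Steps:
v = 11 (v = 145 - 134 = 11)
((33 + 247) + v)*(-169) = ((33 + 247) + 11)*(-169) = (280 + 11)*(-169) = 291*(-169) = -49179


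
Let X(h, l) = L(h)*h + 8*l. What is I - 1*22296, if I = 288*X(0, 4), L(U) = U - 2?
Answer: -13080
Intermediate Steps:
L(U) = -2 + U
X(h, l) = 8*l + h*(-2 + h) (X(h, l) = (-2 + h)*h + 8*l = h*(-2 + h) + 8*l = 8*l + h*(-2 + h))
I = 9216 (I = 288*(8*4 + 0*(-2 + 0)) = 288*(32 + 0*(-2)) = 288*(32 + 0) = 288*32 = 9216)
I - 1*22296 = 9216 - 1*22296 = 9216 - 22296 = -13080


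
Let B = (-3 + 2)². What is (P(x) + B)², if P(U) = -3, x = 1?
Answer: 4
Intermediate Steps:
B = 1 (B = (-1)² = 1)
(P(x) + B)² = (-3 + 1)² = (-2)² = 4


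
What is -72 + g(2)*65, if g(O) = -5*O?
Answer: -722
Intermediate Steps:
-72 + g(2)*65 = -72 - 5*2*65 = -72 - 10*65 = -72 - 650 = -722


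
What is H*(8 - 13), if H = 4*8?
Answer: -160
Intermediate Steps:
H = 32
H*(8 - 13) = 32*(8 - 13) = 32*(-5) = -160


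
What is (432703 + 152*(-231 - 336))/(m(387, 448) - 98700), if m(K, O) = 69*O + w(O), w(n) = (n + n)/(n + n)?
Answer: -346519/67787 ≈ -5.1119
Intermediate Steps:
w(n) = 1 (w(n) = (2*n)/((2*n)) = (2*n)*(1/(2*n)) = 1)
m(K, O) = 1 + 69*O (m(K, O) = 69*O + 1 = 1 + 69*O)
(432703 + 152*(-231 - 336))/(m(387, 448) - 98700) = (432703 + 152*(-231 - 336))/((1 + 69*448) - 98700) = (432703 + 152*(-567))/((1 + 30912) - 98700) = (432703 - 86184)/(30913 - 98700) = 346519/(-67787) = 346519*(-1/67787) = -346519/67787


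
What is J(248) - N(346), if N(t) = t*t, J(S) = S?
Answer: -119468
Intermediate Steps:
N(t) = t²
J(248) - N(346) = 248 - 1*346² = 248 - 1*119716 = 248 - 119716 = -119468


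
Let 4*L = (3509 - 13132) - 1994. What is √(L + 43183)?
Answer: √161115/2 ≈ 200.70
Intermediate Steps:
L = -11617/4 (L = ((3509 - 13132) - 1994)/4 = (-9623 - 1994)/4 = (¼)*(-11617) = -11617/4 ≈ -2904.3)
√(L + 43183) = √(-11617/4 + 43183) = √(161115/4) = √161115/2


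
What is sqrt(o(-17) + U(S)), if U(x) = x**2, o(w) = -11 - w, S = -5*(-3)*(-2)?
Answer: sqrt(906) ≈ 30.100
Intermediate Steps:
S = -30 (S = 15*(-2) = -30)
sqrt(o(-17) + U(S)) = sqrt((-11 - 1*(-17)) + (-30)**2) = sqrt((-11 + 17) + 900) = sqrt(6 + 900) = sqrt(906)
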